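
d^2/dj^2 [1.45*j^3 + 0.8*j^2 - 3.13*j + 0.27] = 8.7*j + 1.6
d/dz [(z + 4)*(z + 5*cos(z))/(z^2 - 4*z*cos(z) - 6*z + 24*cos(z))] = (-9*z^3*sin(z) + 18*z^2*sin(z) - 9*z^2*cos(z) - 10*z^2 + 216*z*sin(z) + 8*z*cos(z) + 200*cos(z)^2 + 216*cos(z))/((z - 6)^2*(z - 4*cos(z))^2)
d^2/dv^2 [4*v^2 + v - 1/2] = 8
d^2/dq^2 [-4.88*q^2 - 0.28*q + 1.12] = -9.76000000000000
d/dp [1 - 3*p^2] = -6*p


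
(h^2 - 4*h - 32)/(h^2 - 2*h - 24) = (h - 8)/(h - 6)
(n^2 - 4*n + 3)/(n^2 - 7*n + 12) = (n - 1)/(n - 4)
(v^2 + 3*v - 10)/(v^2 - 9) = (v^2 + 3*v - 10)/(v^2 - 9)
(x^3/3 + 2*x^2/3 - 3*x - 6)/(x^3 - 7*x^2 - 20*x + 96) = (x^2 + 5*x + 6)/(3*(x^2 - 4*x - 32))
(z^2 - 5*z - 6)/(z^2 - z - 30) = (z + 1)/(z + 5)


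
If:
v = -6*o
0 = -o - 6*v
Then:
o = 0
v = 0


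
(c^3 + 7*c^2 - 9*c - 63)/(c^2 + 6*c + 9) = (c^2 + 4*c - 21)/(c + 3)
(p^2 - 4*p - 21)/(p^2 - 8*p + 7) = (p + 3)/(p - 1)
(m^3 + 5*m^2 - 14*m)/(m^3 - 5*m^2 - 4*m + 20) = m*(m + 7)/(m^2 - 3*m - 10)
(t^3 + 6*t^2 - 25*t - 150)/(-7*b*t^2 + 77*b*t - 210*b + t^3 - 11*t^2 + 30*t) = (t^2 + 11*t + 30)/(-7*b*t + 42*b + t^2 - 6*t)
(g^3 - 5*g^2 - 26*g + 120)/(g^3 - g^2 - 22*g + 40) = (g - 6)/(g - 2)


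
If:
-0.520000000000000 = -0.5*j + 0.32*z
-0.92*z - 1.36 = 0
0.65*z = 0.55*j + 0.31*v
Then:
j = 0.09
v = -3.27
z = -1.48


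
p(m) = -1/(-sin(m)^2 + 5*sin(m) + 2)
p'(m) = -(2*sin(m)*cos(m) - 5*cos(m))/(-sin(m)^2 + 5*sin(m) + 2)^2 = (5 - 2*sin(m))*cos(m)/(5*sin(m) + cos(m)^2 + 1)^2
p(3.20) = -0.59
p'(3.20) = -1.76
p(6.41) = -0.38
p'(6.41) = 0.69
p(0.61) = -0.22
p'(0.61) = 0.15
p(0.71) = -0.21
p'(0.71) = 0.12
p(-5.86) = -0.26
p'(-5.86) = 0.25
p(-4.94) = -0.17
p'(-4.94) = 0.02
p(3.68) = 1.21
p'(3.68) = -7.57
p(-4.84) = -0.17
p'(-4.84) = 0.01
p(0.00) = -0.50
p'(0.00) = 1.25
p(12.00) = 1.03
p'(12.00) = 5.44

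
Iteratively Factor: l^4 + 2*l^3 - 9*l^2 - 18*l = (l - 3)*(l^3 + 5*l^2 + 6*l) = (l - 3)*(l + 2)*(l^2 + 3*l) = (l - 3)*(l + 2)*(l + 3)*(l)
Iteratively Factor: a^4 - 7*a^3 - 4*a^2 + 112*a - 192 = (a + 4)*(a^3 - 11*a^2 + 40*a - 48) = (a - 3)*(a + 4)*(a^2 - 8*a + 16) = (a - 4)*(a - 3)*(a + 4)*(a - 4)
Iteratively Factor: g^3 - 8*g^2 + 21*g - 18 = (g - 3)*(g^2 - 5*g + 6) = (g - 3)^2*(g - 2)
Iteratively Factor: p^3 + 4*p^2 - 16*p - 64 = (p + 4)*(p^2 - 16) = (p + 4)^2*(p - 4)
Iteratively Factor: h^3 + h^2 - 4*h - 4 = (h + 2)*(h^2 - h - 2) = (h - 2)*(h + 2)*(h + 1)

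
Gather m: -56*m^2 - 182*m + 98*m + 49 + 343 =-56*m^2 - 84*m + 392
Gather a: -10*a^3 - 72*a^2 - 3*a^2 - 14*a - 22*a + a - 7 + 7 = -10*a^3 - 75*a^2 - 35*a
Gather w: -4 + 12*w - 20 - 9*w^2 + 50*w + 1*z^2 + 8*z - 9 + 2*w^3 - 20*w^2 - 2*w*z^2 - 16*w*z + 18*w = 2*w^3 - 29*w^2 + w*(-2*z^2 - 16*z + 80) + z^2 + 8*z - 33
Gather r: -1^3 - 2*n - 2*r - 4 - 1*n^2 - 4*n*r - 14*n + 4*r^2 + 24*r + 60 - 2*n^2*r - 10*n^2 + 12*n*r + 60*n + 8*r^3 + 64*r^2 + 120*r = -11*n^2 + 44*n + 8*r^3 + 68*r^2 + r*(-2*n^2 + 8*n + 142) + 55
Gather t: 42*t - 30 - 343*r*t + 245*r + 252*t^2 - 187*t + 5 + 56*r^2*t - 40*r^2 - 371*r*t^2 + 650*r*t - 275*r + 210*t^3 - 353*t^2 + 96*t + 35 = -40*r^2 - 30*r + 210*t^3 + t^2*(-371*r - 101) + t*(56*r^2 + 307*r - 49) + 10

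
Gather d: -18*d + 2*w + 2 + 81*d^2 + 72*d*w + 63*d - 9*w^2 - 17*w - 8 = 81*d^2 + d*(72*w + 45) - 9*w^2 - 15*w - 6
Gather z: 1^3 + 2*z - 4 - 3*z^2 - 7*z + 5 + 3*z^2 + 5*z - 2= 0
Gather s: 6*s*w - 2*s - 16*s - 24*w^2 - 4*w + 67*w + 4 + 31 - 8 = s*(6*w - 18) - 24*w^2 + 63*w + 27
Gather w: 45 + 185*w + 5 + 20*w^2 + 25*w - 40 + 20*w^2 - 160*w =40*w^2 + 50*w + 10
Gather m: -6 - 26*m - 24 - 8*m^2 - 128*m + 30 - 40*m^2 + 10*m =-48*m^2 - 144*m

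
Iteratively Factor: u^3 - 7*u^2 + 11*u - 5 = (u - 1)*(u^2 - 6*u + 5) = (u - 1)^2*(u - 5)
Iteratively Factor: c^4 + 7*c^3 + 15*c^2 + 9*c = (c + 3)*(c^3 + 4*c^2 + 3*c) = (c + 1)*(c + 3)*(c^2 + 3*c) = c*(c + 1)*(c + 3)*(c + 3)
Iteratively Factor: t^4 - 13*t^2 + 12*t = (t + 4)*(t^3 - 4*t^2 + 3*t) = (t - 1)*(t + 4)*(t^2 - 3*t) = (t - 3)*(t - 1)*(t + 4)*(t)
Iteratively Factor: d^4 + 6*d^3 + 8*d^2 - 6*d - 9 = (d + 3)*(d^3 + 3*d^2 - d - 3) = (d + 3)^2*(d^2 - 1) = (d + 1)*(d + 3)^2*(d - 1)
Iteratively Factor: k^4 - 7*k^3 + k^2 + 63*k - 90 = (k - 2)*(k^3 - 5*k^2 - 9*k + 45) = (k - 2)*(k + 3)*(k^2 - 8*k + 15) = (k - 5)*(k - 2)*(k + 3)*(k - 3)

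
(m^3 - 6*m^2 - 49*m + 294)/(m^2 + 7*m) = m - 13 + 42/m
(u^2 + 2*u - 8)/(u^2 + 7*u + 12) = (u - 2)/(u + 3)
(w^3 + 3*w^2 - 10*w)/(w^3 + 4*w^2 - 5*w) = (w - 2)/(w - 1)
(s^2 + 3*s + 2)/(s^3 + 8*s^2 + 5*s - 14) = (s + 1)/(s^2 + 6*s - 7)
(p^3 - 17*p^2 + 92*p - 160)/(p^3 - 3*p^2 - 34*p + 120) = (p - 8)/(p + 6)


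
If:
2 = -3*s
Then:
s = -2/3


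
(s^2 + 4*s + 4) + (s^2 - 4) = 2*s^2 + 4*s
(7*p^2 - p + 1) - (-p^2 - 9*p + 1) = 8*p^2 + 8*p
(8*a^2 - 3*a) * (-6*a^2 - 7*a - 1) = -48*a^4 - 38*a^3 + 13*a^2 + 3*a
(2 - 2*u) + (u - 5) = -u - 3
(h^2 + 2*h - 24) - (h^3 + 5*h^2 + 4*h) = -h^3 - 4*h^2 - 2*h - 24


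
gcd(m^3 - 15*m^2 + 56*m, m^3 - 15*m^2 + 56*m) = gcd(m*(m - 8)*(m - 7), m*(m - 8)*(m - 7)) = m^3 - 15*m^2 + 56*m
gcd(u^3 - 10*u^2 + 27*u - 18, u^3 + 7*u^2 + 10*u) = 1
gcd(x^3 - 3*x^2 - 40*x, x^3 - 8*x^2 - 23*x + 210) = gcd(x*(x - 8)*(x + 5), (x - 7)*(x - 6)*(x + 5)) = x + 5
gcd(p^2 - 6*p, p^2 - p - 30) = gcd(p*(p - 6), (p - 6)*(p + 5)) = p - 6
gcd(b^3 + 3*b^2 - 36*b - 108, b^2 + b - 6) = b + 3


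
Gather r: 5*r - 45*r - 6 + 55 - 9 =40 - 40*r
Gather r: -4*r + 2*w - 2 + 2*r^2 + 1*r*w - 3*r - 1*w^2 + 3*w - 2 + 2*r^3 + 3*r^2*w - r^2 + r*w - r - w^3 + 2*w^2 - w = 2*r^3 + r^2*(3*w + 1) + r*(2*w - 8) - w^3 + w^2 + 4*w - 4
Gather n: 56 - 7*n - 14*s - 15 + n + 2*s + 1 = -6*n - 12*s + 42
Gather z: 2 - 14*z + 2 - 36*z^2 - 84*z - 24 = -36*z^2 - 98*z - 20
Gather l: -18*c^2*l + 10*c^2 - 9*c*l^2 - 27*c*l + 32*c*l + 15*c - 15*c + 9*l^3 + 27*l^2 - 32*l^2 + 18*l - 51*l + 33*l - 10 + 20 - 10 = 10*c^2 + 9*l^3 + l^2*(-9*c - 5) + l*(-18*c^2 + 5*c)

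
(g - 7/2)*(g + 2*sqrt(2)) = g^2 - 7*g/2 + 2*sqrt(2)*g - 7*sqrt(2)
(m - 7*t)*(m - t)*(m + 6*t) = m^3 - 2*m^2*t - 41*m*t^2 + 42*t^3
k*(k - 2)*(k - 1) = k^3 - 3*k^2 + 2*k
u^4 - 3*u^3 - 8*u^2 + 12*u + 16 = (u - 4)*(u - 2)*(u + 1)*(u + 2)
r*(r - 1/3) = r^2 - r/3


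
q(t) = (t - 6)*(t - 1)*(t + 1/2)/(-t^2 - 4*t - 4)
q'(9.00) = -0.72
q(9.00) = -1.88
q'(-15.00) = -0.73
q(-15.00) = 28.83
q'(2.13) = 0.35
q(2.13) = 0.67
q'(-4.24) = 13.48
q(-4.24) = 40.00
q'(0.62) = 0.90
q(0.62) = -0.33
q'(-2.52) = 660.84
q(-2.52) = 224.04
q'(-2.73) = 260.08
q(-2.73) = 136.26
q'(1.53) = 0.61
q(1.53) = 0.39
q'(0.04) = 0.25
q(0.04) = -0.74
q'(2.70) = 0.14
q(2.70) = 0.81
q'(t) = (t - 6)*(t - 1)*(t + 1/2)*(2*t + 4)/(-t^2 - 4*t - 4)^2 + (t - 6)*(t - 1)/(-t^2 - 4*t - 4) + (t - 6)*(t + 1/2)/(-t^2 - 4*t - 4) + (t - 1)*(t + 1/2)/(-t^2 - 4*t - 4)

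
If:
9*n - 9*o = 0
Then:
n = o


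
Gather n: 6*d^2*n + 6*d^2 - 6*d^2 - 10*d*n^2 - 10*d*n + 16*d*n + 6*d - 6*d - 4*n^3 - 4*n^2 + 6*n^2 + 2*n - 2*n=-4*n^3 + n^2*(2 - 10*d) + n*(6*d^2 + 6*d)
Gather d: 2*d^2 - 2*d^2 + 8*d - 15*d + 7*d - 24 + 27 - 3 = 0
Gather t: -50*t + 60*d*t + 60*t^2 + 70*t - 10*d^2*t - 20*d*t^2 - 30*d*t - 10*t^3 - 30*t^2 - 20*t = -10*t^3 + t^2*(30 - 20*d) + t*(-10*d^2 + 30*d)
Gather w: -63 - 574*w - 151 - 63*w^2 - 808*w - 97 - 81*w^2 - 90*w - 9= -144*w^2 - 1472*w - 320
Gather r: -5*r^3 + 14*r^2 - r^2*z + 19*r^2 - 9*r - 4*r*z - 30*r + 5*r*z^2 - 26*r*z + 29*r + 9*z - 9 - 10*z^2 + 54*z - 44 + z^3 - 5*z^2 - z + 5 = -5*r^3 + r^2*(33 - z) + r*(5*z^2 - 30*z - 10) + z^3 - 15*z^2 + 62*z - 48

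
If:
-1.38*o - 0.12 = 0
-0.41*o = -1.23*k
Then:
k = -0.03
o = -0.09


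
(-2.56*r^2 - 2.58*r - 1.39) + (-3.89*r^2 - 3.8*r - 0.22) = -6.45*r^2 - 6.38*r - 1.61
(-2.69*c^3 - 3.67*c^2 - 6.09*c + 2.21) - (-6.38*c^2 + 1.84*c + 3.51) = -2.69*c^3 + 2.71*c^2 - 7.93*c - 1.3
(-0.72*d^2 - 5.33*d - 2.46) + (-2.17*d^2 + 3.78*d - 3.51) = -2.89*d^2 - 1.55*d - 5.97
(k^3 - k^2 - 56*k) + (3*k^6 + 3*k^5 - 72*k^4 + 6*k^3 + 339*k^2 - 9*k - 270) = 3*k^6 + 3*k^5 - 72*k^4 + 7*k^3 + 338*k^2 - 65*k - 270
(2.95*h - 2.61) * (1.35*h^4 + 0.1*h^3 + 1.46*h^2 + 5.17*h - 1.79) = 3.9825*h^5 - 3.2285*h^4 + 4.046*h^3 + 11.4409*h^2 - 18.7742*h + 4.6719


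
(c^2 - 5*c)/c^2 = (c - 5)/c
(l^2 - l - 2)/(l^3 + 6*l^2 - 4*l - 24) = (l + 1)/(l^2 + 8*l + 12)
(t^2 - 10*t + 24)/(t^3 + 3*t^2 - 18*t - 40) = (t - 6)/(t^2 + 7*t + 10)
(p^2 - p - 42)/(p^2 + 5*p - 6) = (p - 7)/(p - 1)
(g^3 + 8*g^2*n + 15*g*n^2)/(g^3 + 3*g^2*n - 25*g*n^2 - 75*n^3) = g/(g - 5*n)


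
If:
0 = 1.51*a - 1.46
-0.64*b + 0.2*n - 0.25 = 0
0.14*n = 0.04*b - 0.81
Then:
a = 0.97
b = -2.41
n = -6.48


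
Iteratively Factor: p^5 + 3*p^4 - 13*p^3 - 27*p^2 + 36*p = (p - 1)*(p^4 + 4*p^3 - 9*p^2 - 36*p) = (p - 1)*(p + 3)*(p^3 + p^2 - 12*p) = p*(p - 1)*(p + 3)*(p^2 + p - 12) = p*(p - 1)*(p + 3)*(p + 4)*(p - 3)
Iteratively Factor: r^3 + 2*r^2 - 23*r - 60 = (r - 5)*(r^2 + 7*r + 12) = (r - 5)*(r + 3)*(r + 4)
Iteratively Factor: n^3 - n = (n - 1)*(n^2 + n) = n*(n - 1)*(n + 1)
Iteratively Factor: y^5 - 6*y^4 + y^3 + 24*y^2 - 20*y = (y - 2)*(y^4 - 4*y^3 - 7*y^2 + 10*y) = (y - 2)*(y - 1)*(y^3 - 3*y^2 - 10*y) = (y - 5)*(y - 2)*(y - 1)*(y^2 + 2*y) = (y - 5)*(y - 2)*(y - 1)*(y + 2)*(y)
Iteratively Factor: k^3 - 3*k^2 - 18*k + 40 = (k - 5)*(k^2 + 2*k - 8) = (k - 5)*(k + 4)*(k - 2)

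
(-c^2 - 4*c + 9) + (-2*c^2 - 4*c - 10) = -3*c^2 - 8*c - 1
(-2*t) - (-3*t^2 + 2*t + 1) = 3*t^2 - 4*t - 1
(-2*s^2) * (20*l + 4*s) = -40*l*s^2 - 8*s^3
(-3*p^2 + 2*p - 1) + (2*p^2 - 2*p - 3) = -p^2 - 4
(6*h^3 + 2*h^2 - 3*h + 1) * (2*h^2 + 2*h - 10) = 12*h^5 + 16*h^4 - 62*h^3 - 24*h^2 + 32*h - 10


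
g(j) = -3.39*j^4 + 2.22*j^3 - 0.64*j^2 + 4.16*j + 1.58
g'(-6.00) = 3180.56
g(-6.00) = -4919.38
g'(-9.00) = 10440.38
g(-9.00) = -23947.87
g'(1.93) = -70.99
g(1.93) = -23.85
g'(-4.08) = 1041.21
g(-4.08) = -1116.20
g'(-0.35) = 6.01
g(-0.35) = -0.10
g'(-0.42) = 6.88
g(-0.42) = -0.55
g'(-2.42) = 238.44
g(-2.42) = -159.97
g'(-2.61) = 293.96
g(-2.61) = -210.42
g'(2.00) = -80.24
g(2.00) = -29.14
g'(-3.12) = 484.82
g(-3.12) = -406.29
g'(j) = -13.56*j^3 + 6.66*j^2 - 1.28*j + 4.16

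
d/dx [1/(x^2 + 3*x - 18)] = (-2*x - 3)/(x^2 + 3*x - 18)^2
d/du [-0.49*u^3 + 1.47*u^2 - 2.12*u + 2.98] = -1.47*u^2 + 2.94*u - 2.12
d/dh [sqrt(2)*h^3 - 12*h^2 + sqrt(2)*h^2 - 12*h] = 3*sqrt(2)*h^2 - 24*h + 2*sqrt(2)*h - 12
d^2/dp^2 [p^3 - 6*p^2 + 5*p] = 6*p - 12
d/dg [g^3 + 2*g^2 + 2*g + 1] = 3*g^2 + 4*g + 2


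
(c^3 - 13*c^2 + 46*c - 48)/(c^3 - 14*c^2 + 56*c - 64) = (c - 3)/(c - 4)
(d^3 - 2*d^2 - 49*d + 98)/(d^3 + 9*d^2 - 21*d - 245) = (d^2 - 9*d + 14)/(d^2 + 2*d - 35)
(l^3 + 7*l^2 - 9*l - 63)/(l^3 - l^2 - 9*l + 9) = (l + 7)/(l - 1)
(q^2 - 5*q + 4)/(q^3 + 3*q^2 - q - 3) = (q - 4)/(q^2 + 4*q + 3)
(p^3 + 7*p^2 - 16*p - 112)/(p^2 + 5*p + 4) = (p^2 + 3*p - 28)/(p + 1)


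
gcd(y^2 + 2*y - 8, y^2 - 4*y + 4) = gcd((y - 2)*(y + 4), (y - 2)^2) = y - 2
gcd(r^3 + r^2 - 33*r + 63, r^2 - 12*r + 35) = 1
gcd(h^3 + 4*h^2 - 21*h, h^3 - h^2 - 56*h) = h^2 + 7*h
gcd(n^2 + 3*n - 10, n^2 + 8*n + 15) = n + 5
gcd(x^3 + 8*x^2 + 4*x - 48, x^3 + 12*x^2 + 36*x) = x + 6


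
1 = 1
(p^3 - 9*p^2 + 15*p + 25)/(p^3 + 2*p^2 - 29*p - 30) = (p - 5)/(p + 6)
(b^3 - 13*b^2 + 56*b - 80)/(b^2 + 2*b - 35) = (b^2 - 8*b + 16)/(b + 7)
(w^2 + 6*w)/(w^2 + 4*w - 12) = w/(w - 2)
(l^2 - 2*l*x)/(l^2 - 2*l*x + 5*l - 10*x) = l/(l + 5)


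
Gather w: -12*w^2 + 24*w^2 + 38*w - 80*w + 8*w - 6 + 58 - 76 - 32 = 12*w^2 - 34*w - 56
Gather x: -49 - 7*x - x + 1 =-8*x - 48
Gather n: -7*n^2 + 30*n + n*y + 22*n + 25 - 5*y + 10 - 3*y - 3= -7*n^2 + n*(y + 52) - 8*y + 32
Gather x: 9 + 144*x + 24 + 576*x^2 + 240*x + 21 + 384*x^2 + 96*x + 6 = 960*x^2 + 480*x + 60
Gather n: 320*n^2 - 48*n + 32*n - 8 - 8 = 320*n^2 - 16*n - 16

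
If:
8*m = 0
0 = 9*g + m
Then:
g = 0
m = 0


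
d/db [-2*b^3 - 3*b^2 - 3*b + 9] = -6*b^2 - 6*b - 3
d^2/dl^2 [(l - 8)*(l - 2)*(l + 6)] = 6*l - 8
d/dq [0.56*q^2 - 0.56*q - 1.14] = 1.12*q - 0.56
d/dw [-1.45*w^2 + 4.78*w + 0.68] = 4.78 - 2.9*w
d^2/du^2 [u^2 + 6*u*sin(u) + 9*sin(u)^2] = -6*u*sin(u) - 36*sin(u)^2 + 12*cos(u) + 20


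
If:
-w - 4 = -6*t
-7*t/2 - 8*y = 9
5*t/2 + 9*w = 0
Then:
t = 72/113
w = -20/113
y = -1269/904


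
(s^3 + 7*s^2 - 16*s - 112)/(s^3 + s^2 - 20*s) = (s^2 + 11*s + 28)/(s*(s + 5))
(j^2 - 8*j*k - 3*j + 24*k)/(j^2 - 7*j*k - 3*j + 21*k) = (j - 8*k)/(j - 7*k)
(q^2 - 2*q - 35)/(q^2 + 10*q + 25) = (q - 7)/(q + 5)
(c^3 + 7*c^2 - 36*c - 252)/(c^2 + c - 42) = c + 6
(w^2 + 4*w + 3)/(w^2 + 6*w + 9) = (w + 1)/(w + 3)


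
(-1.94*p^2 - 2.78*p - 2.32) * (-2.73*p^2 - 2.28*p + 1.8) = 5.2962*p^4 + 12.0126*p^3 + 9.18*p^2 + 0.2856*p - 4.176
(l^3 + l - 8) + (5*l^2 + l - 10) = l^3 + 5*l^2 + 2*l - 18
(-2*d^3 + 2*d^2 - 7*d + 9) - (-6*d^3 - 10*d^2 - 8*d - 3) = 4*d^3 + 12*d^2 + d + 12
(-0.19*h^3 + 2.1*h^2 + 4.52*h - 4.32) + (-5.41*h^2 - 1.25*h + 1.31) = -0.19*h^3 - 3.31*h^2 + 3.27*h - 3.01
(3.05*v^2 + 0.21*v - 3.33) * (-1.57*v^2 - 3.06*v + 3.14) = -4.7885*v^4 - 9.6627*v^3 + 14.1625*v^2 + 10.8492*v - 10.4562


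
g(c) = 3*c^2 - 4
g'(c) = 6*c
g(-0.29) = -3.75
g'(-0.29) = -1.74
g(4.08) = 45.94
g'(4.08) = 24.48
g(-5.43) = 84.45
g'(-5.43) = -32.58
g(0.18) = -3.90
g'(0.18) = 1.08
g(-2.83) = 20.03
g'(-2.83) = -16.98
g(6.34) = 116.59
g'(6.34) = 38.04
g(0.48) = -3.31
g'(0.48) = 2.88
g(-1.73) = 4.98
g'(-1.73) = -10.38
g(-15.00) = 671.00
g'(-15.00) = -90.00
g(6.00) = 104.00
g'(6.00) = 36.00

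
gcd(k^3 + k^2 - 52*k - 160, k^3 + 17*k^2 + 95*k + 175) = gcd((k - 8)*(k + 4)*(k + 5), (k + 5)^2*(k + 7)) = k + 5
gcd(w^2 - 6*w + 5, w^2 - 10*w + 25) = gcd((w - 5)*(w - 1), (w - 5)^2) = w - 5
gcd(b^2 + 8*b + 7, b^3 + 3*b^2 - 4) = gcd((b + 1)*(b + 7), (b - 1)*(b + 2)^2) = 1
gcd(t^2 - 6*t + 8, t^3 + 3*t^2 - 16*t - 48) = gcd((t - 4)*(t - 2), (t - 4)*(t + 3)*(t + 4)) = t - 4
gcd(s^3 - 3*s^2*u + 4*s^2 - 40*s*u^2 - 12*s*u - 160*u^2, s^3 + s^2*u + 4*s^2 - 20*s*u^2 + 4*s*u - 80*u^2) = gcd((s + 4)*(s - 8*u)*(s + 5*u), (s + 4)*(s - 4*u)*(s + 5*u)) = s^2 + 5*s*u + 4*s + 20*u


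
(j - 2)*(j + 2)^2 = j^3 + 2*j^2 - 4*j - 8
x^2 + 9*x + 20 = (x + 4)*(x + 5)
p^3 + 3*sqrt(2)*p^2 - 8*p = p*(p - sqrt(2))*(p + 4*sqrt(2))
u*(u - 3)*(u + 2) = u^3 - u^2 - 6*u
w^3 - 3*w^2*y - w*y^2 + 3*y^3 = (w - 3*y)*(w - y)*(w + y)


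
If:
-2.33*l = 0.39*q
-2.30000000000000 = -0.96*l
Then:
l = 2.40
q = -14.31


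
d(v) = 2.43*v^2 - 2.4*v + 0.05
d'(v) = 4.86*v - 2.4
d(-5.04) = 73.87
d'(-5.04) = -26.89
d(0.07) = -0.11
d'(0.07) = -2.06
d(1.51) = 1.97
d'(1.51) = 4.94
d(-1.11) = 5.71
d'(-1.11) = -7.79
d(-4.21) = 53.22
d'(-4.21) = -22.86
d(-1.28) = 7.10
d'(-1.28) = -8.62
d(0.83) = -0.27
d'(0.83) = 1.63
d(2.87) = 13.18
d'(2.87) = 11.55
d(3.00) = 14.72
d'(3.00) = 12.18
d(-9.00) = 218.48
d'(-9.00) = -46.14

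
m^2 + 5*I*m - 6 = (m + 2*I)*(m + 3*I)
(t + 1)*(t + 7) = t^2 + 8*t + 7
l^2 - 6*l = l*(l - 6)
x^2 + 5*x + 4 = (x + 1)*(x + 4)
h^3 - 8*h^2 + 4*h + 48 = (h - 6)*(h - 4)*(h + 2)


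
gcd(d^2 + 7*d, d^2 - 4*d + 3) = 1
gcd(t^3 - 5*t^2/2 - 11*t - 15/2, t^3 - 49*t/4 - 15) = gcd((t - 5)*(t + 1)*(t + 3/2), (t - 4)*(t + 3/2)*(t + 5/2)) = t + 3/2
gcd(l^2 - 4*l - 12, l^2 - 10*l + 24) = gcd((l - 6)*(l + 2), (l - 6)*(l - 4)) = l - 6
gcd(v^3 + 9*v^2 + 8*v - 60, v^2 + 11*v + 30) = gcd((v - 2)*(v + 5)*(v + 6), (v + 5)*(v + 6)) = v^2 + 11*v + 30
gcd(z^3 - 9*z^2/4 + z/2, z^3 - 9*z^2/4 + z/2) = z^3 - 9*z^2/4 + z/2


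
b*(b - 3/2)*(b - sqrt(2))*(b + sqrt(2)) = b^4 - 3*b^3/2 - 2*b^2 + 3*b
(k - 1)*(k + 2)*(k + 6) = k^3 + 7*k^2 + 4*k - 12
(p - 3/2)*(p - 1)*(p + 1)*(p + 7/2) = p^4 + 2*p^3 - 25*p^2/4 - 2*p + 21/4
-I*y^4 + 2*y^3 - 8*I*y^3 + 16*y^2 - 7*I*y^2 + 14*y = y*(y + 7)*(y + 2*I)*(-I*y - I)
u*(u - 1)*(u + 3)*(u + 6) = u^4 + 8*u^3 + 9*u^2 - 18*u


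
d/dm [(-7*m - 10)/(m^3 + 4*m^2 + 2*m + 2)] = 2*(7*m^3 + 29*m^2 + 40*m + 3)/(m^6 + 8*m^5 + 20*m^4 + 20*m^3 + 20*m^2 + 8*m + 4)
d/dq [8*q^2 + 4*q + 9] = 16*q + 4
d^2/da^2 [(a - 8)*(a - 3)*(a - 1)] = 6*a - 24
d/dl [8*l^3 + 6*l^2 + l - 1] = 24*l^2 + 12*l + 1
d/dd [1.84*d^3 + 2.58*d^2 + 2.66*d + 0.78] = 5.52*d^2 + 5.16*d + 2.66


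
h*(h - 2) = h^2 - 2*h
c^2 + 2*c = c*(c + 2)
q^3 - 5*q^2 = q^2*(q - 5)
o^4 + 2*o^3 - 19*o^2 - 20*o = o*(o - 4)*(o + 1)*(o + 5)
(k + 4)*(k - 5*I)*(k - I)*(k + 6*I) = k^4 + 4*k^3 + 31*k^2 + 124*k - 30*I*k - 120*I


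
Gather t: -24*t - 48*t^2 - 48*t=-48*t^2 - 72*t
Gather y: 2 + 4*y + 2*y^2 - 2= 2*y^2 + 4*y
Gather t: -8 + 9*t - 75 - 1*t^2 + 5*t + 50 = -t^2 + 14*t - 33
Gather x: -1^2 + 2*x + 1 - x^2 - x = -x^2 + x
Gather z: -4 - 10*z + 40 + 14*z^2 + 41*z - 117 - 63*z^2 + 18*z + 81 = -49*z^2 + 49*z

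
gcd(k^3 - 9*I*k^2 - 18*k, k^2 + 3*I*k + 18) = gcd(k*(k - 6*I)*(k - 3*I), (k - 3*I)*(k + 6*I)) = k - 3*I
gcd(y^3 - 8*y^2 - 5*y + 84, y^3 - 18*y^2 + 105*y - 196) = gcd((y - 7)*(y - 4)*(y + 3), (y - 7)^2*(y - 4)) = y^2 - 11*y + 28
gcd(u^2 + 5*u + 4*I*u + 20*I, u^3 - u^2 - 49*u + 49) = 1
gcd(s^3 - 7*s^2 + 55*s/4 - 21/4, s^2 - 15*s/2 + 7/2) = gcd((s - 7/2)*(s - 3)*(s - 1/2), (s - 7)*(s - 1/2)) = s - 1/2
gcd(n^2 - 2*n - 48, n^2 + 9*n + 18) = n + 6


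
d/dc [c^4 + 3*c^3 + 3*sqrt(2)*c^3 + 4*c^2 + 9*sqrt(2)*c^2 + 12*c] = 4*c^3 + 9*c^2 + 9*sqrt(2)*c^2 + 8*c + 18*sqrt(2)*c + 12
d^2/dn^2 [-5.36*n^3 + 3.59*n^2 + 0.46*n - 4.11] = 7.18 - 32.16*n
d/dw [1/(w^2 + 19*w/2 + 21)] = 2*(-4*w - 19)/(2*w^2 + 19*w + 42)^2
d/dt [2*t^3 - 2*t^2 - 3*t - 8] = 6*t^2 - 4*t - 3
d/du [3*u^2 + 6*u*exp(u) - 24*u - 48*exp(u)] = 6*u*exp(u) + 6*u - 42*exp(u) - 24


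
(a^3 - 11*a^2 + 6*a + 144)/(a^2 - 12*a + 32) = (a^2 - 3*a - 18)/(a - 4)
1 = 1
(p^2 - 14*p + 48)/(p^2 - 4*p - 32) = (p - 6)/(p + 4)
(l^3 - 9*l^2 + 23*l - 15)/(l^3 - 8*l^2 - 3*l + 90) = (l^2 - 4*l + 3)/(l^2 - 3*l - 18)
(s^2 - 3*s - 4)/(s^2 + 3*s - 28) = (s + 1)/(s + 7)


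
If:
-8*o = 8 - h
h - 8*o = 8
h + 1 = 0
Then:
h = -1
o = -9/8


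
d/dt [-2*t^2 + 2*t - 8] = 2 - 4*t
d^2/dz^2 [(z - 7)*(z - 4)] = 2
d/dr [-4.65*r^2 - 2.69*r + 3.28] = -9.3*r - 2.69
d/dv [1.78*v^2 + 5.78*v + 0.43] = 3.56*v + 5.78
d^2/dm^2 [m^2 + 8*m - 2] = 2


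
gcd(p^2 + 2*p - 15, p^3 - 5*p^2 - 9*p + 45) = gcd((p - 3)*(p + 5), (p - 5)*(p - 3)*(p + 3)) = p - 3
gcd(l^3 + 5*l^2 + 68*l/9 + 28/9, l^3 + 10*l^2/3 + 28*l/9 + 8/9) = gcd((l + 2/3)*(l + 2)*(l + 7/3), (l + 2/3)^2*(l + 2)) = l^2 + 8*l/3 + 4/3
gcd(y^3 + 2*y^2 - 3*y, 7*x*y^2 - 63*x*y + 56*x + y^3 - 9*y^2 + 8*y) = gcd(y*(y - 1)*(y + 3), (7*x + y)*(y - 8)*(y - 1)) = y - 1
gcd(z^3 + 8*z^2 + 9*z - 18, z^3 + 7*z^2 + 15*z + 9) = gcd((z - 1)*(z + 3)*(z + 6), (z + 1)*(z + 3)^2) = z + 3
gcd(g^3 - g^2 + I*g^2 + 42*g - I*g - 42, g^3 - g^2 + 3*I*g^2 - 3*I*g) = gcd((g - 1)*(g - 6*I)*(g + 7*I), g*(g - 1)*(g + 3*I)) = g - 1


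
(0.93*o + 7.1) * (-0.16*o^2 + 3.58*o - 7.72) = -0.1488*o^3 + 2.1934*o^2 + 18.2384*o - 54.812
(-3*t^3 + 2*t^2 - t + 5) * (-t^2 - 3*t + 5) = 3*t^5 + 7*t^4 - 20*t^3 + 8*t^2 - 20*t + 25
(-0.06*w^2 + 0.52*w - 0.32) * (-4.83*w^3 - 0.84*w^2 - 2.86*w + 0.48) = 0.2898*w^5 - 2.4612*w^4 + 1.2804*w^3 - 1.2472*w^2 + 1.1648*w - 0.1536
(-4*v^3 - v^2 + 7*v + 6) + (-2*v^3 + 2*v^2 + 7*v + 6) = -6*v^3 + v^2 + 14*v + 12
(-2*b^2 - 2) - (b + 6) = -2*b^2 - b - 8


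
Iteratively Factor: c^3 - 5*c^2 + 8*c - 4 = (c - 1)*(c^2 - 4*c + 4) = (c - 2)*(c - 1)*(c - 2)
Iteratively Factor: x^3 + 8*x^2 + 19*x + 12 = (x + 1)*(x^2 + 7*x + 12) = (x + 1)*(x + 3)*(x + 4)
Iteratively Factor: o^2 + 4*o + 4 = (o + 2)*(o + 2)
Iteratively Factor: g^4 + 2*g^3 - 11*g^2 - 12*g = (g)*(g^3 + 2*g^2 - 11*g - 12) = g*(g - 3)*(g^2 + 5*g + 4) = g*(g - 3)*(g + 1)*(g + 4)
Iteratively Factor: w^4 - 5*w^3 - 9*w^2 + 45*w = (w - 3)*(w^3 - 2*w^2 - 15*w) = (w - 3)*(w + 3)*(w^2 - 5*w) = w*(w - 3)*(w + 3)*(w - 5)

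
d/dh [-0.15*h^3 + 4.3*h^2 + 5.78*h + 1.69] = -0.45*h^2 + 8.6*h + 5.78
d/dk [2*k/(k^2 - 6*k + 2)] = 2*(2 - k^2)/(k^4 - 12*k^3 + 40*k^2 - 24*k + 4)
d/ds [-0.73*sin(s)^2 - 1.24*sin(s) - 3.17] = -(1.46*sin(s) + 1.24)*cos(s)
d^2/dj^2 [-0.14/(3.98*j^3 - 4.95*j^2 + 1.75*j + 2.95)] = ((3.3432*j - 1.386)*(3.98*j^3 - 4.95*j^2 + 1.75*j + 2.95) - 0.14*(11.94*j^2 - 9.9*j + 1.75)*(23.88*j^2 - 19.8*j + 3.5))/(3.98*j^3 - 4.95*j^2 + 1.75*j + 2.95)^3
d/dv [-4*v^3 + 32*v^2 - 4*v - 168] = -12*v^2 + 64*v - 4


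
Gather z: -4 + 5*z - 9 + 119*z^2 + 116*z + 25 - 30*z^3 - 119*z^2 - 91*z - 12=-30*z^3 + 30*z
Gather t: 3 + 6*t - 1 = 6*t + 2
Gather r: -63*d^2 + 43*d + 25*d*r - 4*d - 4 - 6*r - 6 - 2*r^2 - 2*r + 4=-63*d^2 + 39*d - 2*r^2 + r*(25*d - 8) - 6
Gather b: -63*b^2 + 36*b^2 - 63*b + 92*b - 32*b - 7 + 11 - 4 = -27*b^2 - 3*b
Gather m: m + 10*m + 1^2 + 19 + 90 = 11*m + 110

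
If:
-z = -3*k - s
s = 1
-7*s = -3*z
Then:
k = 4/9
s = 1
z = 7/3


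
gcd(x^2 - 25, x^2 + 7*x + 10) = x + 5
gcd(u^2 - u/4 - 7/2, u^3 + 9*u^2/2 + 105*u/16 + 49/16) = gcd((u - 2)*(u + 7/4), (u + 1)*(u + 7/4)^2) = u + 7/4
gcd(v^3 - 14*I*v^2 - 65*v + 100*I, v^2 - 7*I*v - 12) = v - 4*I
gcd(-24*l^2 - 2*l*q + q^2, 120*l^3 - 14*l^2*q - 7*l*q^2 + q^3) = -24*l^2 - 2*l*q + q^2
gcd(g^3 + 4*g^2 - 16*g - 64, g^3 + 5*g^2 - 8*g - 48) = g^2 + 8*g + 16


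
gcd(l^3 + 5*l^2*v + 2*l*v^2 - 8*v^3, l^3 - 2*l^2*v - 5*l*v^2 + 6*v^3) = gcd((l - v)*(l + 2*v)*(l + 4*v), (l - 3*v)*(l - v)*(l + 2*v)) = -l^2 - l*v + 2*v^2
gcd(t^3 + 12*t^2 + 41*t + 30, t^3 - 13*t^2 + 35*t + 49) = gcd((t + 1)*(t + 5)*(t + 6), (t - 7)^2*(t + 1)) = t + 1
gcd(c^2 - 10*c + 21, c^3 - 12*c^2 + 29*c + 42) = c - 7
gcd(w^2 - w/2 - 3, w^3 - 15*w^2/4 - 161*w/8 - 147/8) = w + 3/2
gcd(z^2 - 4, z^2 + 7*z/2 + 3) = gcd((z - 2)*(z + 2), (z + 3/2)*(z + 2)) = z + 2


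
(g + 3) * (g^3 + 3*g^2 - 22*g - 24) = g^4 + 6*g^3 - 13*g^2 - 90*g - 72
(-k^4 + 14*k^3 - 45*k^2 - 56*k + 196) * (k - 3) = -k^5 + 17*k^4 - 87*k^3 + 79*k^2 + 364*k - 588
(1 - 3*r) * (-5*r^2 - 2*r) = 15*r^3 + r^2 - 2*r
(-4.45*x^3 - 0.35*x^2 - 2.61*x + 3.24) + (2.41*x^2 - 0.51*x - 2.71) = -4.45*x^3 + 2.06*x^2 - 3.12*x + 0.53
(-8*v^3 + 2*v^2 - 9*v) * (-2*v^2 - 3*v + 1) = 16*v^5 + 20*v^4 + 4*v^3 + 29*v^2 - 9*v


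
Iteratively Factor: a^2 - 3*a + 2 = (a - 1)*(a - 2)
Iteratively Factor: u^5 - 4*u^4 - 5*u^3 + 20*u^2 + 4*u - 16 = (u - 4)*(u^4 - 5*u^2 + 4) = (u - 4)*(u - 2)*(u^3 + 2*u^2 - u - 2) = (u - 4)*(u - 2)*(u + 2)*(u^2 - 1) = (u - 4)*(u - 2)*(u - 1)*(u + 2)*(u + 1)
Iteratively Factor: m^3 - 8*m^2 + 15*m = (m - 3)*(m^2 - 5*m) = (m - 5)*(m - 3)*(m)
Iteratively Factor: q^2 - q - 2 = (q + 1)*(q - 2)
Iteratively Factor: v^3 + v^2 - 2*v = (v)*(v^2 + v - 2) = v*(v - 1)*(v + 2)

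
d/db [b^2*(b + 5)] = b*(3*b + 10)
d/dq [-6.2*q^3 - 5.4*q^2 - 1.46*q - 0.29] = -18.6*q^2 - 10.8*q - 1.46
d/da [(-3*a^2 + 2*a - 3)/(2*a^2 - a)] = (-a^2 + 12*a - 3)/(a^2*(4*a^2 - 4*a + 1))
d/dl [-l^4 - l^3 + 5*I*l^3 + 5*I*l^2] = l*(-4*l^2 - 3*l + 15*I*l + 10*I)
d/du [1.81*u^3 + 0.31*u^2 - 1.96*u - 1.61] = 5.43*u^2 + 0.62*u - 1.96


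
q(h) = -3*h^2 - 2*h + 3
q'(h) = -6*h - 2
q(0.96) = -1.68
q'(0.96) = -7.76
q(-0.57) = 3.17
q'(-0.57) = 1.42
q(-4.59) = -51.02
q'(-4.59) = 25.54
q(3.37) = -37.81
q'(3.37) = -22.22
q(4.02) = -53.52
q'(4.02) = -26.12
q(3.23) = -34.76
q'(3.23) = -21.38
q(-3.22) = -21.67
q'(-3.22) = 17.32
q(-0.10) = 3.17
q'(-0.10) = -1.40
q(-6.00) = -93.00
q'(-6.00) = 34.00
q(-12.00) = -405.00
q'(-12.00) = 70.00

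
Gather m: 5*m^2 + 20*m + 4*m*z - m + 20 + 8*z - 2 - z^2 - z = 5*m^2 + m*(4*z + 19) - z^2 + 7*z + 18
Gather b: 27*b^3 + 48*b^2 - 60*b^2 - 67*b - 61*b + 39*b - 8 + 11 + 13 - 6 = 27*b^3 - 12*b^2 - 89*b + 10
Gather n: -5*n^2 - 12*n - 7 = -5*n^2 - 12*n - 7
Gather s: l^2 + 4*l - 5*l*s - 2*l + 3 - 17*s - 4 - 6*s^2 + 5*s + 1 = l^2 + 2*l - 6*s^2 + s*(-5*l - 12)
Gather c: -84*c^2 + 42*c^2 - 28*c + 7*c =-42*c^2 - 21*c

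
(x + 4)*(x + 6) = x^2 + 10*x + 24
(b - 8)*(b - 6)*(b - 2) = b^3 - 16*b^2 + 76*b - 96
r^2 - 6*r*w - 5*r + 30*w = (r - 5)*(r - 6*w)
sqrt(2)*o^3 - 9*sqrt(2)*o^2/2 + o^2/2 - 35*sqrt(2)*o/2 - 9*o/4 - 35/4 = (o - 7)*(o + 5/2)*(sqrt(2)*o + 1/2)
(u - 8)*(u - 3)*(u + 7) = u^3 - 4*u^2 - 53*u + 168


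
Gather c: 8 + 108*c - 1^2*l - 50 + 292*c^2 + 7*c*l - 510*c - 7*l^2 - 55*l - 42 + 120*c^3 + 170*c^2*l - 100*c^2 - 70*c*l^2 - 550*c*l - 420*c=120*c^3 + c^2*(170*l + 192) + c*(-70*l^2 - 543*l - 822) - 7*l^2 - 56*l - 84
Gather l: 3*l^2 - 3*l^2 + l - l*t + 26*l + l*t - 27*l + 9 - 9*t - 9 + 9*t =0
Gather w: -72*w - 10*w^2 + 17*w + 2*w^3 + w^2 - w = 2*w^3 - 9*w^2 - 56*w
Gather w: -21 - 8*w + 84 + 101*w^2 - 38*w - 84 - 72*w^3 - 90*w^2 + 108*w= -72*w^3 + 11*w^2 + 62*w - 21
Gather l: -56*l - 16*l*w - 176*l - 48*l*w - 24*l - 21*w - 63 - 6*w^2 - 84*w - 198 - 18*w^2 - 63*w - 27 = l*(-64*w - 256) - 24*w^2 - 168*w - 288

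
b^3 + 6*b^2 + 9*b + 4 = (b + 1)^2*(b + 4)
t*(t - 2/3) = t^2 - 2*t/3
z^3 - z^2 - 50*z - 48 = (z - 8)*(z + 1)*(z + 6)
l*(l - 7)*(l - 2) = l^3 - 9*l^2 + 14*l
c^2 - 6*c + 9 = (c - 3)^2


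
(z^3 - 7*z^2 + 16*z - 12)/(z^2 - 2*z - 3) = (z^2 - 4*z + 4)/(z + 1)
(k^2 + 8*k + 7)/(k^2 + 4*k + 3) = (k + 7)/(k + 3)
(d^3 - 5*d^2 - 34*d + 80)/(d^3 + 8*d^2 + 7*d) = (d^3 - 5*d^2 - 34*d + 80)/(d*(d^2 + 8*d + 7))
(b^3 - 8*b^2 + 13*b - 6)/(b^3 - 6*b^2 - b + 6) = (b - 1)/(b + 1)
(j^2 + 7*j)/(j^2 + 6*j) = (j + 7)/(j + 6)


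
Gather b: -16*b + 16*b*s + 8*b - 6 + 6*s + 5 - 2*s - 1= b*(16*s - 8) + 4*s - 2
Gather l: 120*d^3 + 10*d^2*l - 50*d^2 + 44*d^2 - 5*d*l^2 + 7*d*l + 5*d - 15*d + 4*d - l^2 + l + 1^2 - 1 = 120*d^3 - 6*d^2 - 6*d + l^2*(-5*d - 1) + l*(10*d^2 + 7*d + 1)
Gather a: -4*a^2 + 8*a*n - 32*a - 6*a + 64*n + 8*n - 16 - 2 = -4*a^2 + a*(8*n - 38) + 72*n - 18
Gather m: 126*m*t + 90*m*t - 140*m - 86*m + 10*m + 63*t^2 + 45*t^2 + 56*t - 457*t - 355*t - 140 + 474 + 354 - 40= m*(216*t - 216) + 108*t^2 - 756*t + 648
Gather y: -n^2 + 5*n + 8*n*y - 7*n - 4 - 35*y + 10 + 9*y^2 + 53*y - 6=-n^2 - 2*n + 9*y^2 + y*(8*n + 18)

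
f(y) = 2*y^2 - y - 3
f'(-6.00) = -25.00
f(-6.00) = 75.00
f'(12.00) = 47.00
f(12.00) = 273.00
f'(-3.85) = -16.40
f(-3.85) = 30.50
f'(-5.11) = -21.44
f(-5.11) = 54.33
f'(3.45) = 12.80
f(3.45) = 17.36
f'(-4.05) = -17.20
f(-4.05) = 33.86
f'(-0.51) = -3.04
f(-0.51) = -1.97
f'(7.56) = 29.24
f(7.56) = 103.75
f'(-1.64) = -7.56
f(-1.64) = 4.02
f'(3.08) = 11.32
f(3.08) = 12.89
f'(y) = 4*y - 1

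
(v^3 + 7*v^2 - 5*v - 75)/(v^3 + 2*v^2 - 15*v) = (v + 5)/v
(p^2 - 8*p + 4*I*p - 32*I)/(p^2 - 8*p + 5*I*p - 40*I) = (p + 4*I)/(p + 5*I)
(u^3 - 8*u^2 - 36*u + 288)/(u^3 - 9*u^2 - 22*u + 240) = (u + 6)/(u + 5)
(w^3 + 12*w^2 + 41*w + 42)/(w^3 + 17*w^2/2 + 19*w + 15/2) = 2*(w^2 + 9*w + 14)/(2*w^2 + 11*w + 5)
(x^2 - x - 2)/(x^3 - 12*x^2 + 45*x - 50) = (x + 1)/(x^2 - 10*x + 25)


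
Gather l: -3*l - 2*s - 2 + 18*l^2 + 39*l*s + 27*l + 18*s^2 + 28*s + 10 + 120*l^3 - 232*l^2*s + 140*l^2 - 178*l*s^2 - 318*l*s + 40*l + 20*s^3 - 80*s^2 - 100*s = 120*l^3 + l^2*(158 - 232*s) + l*(-178*s^2 - 279*s + 64) + 20*s^3 - 62*s^2 - 74*s + 8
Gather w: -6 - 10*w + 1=-10*w - 5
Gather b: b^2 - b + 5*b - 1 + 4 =b^2 + 4*b + 3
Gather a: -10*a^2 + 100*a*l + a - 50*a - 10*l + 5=-10*a^2 + a*(100*l - 49) - 10*l + 5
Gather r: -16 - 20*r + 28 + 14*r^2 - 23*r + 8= 14*r^2 - 43*r + 20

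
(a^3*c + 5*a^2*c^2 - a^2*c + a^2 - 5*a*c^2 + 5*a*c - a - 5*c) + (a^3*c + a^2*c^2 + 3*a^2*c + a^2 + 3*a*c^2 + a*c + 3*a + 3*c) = 2*a^3*c + 6*a^2*c^2 + 2*a^2*c + 2*a^2 - 2*a*c^2 + 6*a*c + 2*a - 2*c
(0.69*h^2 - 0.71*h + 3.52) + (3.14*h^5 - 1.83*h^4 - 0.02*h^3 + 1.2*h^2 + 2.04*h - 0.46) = 3.14*h^5 - 1.83*h^4 - 0.02*h^3 + 1.89*h^2 + 1.33*h + 3.06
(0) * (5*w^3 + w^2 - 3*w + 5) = 0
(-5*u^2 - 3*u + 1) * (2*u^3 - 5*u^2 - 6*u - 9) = -10*u^5 + 19*u^4 + 47*u^3 + 58*u^2 + 21*u - 9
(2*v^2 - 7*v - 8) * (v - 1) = 2*v^3 - 9*v^2 - v + 8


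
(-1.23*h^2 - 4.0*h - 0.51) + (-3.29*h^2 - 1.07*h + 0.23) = -4.52*h^2 - 5.07*h - 0.28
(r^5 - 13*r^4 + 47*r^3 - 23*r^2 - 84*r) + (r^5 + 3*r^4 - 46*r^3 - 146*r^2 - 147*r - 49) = 2*r^5 - 10*r^4 + r^3 - 169*r^2 - 231*r - 49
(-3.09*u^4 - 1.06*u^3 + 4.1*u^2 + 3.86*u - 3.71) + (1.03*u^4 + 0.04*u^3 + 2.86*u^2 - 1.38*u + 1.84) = -2.06*u^4 - 1.02*u^3 + 6.96*u^2 + 2.48*u - 1.87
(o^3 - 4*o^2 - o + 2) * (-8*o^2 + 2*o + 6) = -8*o^5 + 34*o^4 + 6*o^3 - 42*o^2 - 2*o + 12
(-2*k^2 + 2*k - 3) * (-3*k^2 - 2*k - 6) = 6*k^4 - 2*k^3 + 17*k^2 - 6*k + 18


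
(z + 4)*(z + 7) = z^2 + 11*z + 28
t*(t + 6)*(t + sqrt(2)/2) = t^3 + sqrt(2)*t^2/2 + 6*t^2 + 3*sqrt(2)*t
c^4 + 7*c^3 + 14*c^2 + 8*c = c*(c + 1)*(c + 2)*(c + 4)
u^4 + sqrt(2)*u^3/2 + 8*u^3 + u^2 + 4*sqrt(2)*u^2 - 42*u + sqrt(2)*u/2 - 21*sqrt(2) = (u - 2)*(u + 3)*(u + 7)*(u + sqrt(2)/2)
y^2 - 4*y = y*(y - 4)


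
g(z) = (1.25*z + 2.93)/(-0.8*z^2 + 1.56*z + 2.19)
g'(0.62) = 0.18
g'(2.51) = 14.30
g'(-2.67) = -0.12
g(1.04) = 1.44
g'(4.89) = 0.52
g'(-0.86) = -77.77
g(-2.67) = 0.05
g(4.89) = -0.97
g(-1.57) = -0.43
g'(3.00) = 194.96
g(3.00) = -20.24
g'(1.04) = 0.47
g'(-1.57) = -1.35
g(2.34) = 4.01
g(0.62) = 1.30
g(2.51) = 5.69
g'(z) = (1.25*z + 2.93)*(1.6*z - 1.56)/(-0.8*z^2 + 1.56*z + 2.19)^2 + 1.25/(-0.8*z^2 + 1.56*z + 2.19) = (1.0*z^2 + 4.688*z - 1.8333)/(0.64*z^4 - 2.496*z^3 - 1.0704*z^2 + 6.8328*z + 4.7961)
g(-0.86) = 7.23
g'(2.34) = 6.86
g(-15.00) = 0.08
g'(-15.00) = 0.00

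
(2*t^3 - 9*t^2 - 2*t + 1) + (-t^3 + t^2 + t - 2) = t^3 - 8*t^2 - t - 1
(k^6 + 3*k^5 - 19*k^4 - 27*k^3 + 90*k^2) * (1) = k^6 + 3*k^5 - 19*k^4 - 27*k^3 + 90*k^2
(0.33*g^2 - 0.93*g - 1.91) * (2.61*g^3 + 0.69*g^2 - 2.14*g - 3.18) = 0.8613*g^5 - 2.1996*g^4 - 6.333*g^3 - 0.3771*g^2 + 7.0448*g + 6.0738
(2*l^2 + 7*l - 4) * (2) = 4*l^2 + 14*l - 8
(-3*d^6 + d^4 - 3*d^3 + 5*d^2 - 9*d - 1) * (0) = 0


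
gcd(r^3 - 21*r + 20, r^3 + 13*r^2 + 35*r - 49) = r - 1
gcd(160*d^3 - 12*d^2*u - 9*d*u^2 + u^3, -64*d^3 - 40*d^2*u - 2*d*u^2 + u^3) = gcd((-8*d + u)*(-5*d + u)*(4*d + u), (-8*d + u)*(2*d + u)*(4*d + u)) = -32*d^2 - 4*d*u + u^2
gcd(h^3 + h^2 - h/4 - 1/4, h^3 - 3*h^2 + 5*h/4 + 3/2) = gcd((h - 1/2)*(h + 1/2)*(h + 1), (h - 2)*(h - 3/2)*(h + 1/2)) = h + 1/2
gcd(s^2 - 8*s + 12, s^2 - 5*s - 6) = s - 6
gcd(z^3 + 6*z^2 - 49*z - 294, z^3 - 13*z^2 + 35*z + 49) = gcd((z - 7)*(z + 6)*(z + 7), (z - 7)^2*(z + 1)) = z - 7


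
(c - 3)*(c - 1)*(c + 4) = c^3 - 13*c + 12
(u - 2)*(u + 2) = u^2 - 4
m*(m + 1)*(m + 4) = m^3 + 5*m^2 + 4*m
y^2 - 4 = (y - 2)*(y + 2)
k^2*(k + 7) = k^3 + 7*k^2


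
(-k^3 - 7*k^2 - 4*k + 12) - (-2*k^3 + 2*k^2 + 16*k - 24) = k^3 - 9*k^2 - 20*k + 36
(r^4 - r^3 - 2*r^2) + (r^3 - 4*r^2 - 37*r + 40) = r^4 - 6*r^2 - 37*r + 40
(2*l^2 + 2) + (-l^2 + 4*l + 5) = l^2 + 4*l + 7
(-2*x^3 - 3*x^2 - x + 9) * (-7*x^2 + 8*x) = 14*x^5 + 5*x^4 - 17*x^3 - 71*x^2 + 72*x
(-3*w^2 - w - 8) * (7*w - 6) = -21*w^3 + 11*w^2 - 50*w + 48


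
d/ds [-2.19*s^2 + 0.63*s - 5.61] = 0.63 - 4.38*s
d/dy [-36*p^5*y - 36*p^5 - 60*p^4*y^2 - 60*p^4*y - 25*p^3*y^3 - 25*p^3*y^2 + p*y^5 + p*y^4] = p*(-36*p^4 - 120*p^3*y - 60*p^3 - 75*p^2*y^2 - 50*p^2*y + 5*y^4 + 4*y^3)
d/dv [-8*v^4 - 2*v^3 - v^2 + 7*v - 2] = -32*v^3 - 6*v^2 - 2*v + 7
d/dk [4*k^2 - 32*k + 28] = 8*k - 32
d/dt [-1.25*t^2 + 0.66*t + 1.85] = 0.66 - 2.5*t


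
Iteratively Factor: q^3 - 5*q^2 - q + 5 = (q - 1)*(q^2 - 4*q - 5) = (q - 5)*(q - 1)*(q + 1)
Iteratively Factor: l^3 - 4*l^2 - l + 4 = (l - 4)*(l^2 - 1) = (l - 4)*(l - 1)*(l + 1)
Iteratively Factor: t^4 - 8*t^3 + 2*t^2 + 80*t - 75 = (t - 5)*(t^3 - 3*t^2 - 13*t + 15) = (t - 5)^2*(t^2 + 2*t - 3) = (t - 5)^2*(t - 1)*(t + 3)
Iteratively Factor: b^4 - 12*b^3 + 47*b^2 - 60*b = (b - 5)*(b^3 - 7*b^2 + 12*b) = b*(b - 5)*(b^2 - 7*b + 12) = b*(b - 5)*(b - 4)*(b - 3)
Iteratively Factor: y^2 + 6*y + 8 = (y + 2)*(y + 4)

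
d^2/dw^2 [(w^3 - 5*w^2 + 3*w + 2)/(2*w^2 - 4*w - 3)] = 2*(-6*w^3 - 30*w^2 + 33*w - 37)/(8*w^6 - 48*w^5 + 60*w^4 + 80*w^3 - 90*w^2 - 108*w - 27)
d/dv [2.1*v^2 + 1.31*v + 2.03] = 4.2*v + 1.31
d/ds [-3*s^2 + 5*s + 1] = 5 - 6*s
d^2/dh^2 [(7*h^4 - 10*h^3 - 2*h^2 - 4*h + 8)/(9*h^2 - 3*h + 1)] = 2*(567*h^6 - 567*h^5 + 378*h^4 - 546*h^3 + 2130*h^2 - 570*h - 14)/(729*h^6 - 729*h^5 + 486*h^4 - 189*h^3 + 54*h^2 - 9*h + 1)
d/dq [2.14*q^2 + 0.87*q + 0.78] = 4.28*q + 0.87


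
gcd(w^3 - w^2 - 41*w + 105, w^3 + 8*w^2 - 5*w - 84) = w^2 + 4*w - 21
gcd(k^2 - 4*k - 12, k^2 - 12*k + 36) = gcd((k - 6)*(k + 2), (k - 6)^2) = k - 6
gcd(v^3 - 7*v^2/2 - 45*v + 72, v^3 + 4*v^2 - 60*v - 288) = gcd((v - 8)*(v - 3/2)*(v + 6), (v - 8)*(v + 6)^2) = v^2 - 2*v - 48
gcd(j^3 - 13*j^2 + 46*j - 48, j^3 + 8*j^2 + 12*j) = 1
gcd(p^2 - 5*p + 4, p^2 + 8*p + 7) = 1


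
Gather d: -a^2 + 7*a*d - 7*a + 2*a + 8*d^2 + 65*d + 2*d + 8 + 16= -a^2 - 5*a + 8*d^2 + d*(7*a + 67) + 24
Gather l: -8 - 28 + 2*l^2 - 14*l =2*l^2 - 14*l - 36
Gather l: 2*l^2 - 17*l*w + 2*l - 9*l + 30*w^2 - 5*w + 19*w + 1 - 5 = 2*l^2 + l*(-17*w - 7) + 30*w^2 + 14*w - 4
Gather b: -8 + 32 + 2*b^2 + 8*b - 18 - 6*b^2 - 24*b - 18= -4*b^2 - 16*b - 12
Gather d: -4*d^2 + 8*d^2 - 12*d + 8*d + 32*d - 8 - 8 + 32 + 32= 4*d^2 + 28*d + 48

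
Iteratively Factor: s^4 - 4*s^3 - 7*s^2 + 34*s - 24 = (s - 4)*(s^3 - 7*s + 6) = (s - 4)*(s + 3)*(s^2 - 3*s + 2) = (s - 4)*(s - 2)*(s + 3)*(s - 1)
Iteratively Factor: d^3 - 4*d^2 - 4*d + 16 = (d - 4)*(d^2 - 4) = (d - 4)*(d + 2)*(d - 2)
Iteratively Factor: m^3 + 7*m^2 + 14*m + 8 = (m + 2)*(m^2 + 5*m + 4) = (m + 1)*(m + 2)*(m + 4)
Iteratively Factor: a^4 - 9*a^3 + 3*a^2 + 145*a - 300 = (a - 5)*(a^3 - 4*a^2 - 17*a + 60) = (a - 5)^2*(a^2 + a - 12) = (a - 5)^2*(a + 4)*(a - 3)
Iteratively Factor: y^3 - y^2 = (y - 1)*(y^2) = y*(y - 1)*(y)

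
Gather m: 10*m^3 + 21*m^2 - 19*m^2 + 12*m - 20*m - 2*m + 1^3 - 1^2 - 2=10*m^3 + 2*m^2 - 10*m - 2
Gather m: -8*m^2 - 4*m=-8*m^2 - 4*m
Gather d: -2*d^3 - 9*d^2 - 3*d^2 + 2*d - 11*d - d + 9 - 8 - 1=-2*d^3 - 12*d^2 - 10*d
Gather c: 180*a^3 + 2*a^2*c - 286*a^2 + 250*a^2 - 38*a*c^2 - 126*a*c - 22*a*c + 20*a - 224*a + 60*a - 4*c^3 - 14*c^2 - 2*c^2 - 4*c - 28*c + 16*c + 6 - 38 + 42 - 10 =180*a^3 - 36*a^2 - 144*a - 4*c^3 + c^2*(-38*a - 16) + c*(2*a^2 - 148*a - 16)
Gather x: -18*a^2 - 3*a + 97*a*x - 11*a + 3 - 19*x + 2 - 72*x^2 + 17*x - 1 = -18*a^2 - 14*a - 72*x^2 + x*(97*a - 2) + 4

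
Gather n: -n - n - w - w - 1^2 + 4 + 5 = -2*n - 2*w + 8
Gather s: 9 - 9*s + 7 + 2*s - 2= 14 - 7*s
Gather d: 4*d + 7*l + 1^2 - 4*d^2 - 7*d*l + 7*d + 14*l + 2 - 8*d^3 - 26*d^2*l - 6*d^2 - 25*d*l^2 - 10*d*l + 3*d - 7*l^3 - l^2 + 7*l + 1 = -8*d^3 + d^2*(-26*l - 10) + d*(-25*l^2 - 17*l + 14) - 7*l^3 - l^2 + 28*l + 4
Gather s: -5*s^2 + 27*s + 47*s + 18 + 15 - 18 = -5*s^2 + 74*s + 15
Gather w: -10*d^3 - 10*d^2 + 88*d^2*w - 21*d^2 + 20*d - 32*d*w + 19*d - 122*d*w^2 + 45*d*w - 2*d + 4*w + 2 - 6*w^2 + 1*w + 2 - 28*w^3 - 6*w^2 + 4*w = -10*d^3 - 31*d^2 + 37*d - 28*w^3 + w^2*(-122*d - 12) + w*(88*d^2 + 13*d + 9) + 4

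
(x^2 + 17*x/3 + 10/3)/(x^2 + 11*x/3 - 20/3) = (3*x + 2)/(3*x - 4)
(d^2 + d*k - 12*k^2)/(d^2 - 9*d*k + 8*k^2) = (d^2 + d*k - 12*k^2)/(d^2 - 9*d*k + 8*k^2)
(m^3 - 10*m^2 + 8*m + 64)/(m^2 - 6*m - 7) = (-m^3 + 10*m^2 - 8*m - 64)/(-m^2 + 6*m + 7)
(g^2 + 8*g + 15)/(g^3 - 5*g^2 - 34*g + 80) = (g + 3)/(g^2 - 10*g + 16)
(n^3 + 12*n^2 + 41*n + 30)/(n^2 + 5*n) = n + 7 + 6/n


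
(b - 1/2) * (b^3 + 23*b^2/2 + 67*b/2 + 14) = b^4 + 11*b^3 + 111*b^2/4 - 11*b/4 - 7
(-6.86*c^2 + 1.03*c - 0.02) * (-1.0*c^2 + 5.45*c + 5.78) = 6.86*c^4 - 38.417*c^3 - 34.0173*c^2 + 5.8444*c - 0.1156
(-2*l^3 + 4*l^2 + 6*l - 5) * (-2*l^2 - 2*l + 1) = 4*l^5 - 4*l^4 - 22*l^3 + 2*l^2 + 16*l - 5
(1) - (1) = 0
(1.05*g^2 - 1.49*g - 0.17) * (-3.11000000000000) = -3.2655*g^2 + 4.6339*g + 0.5287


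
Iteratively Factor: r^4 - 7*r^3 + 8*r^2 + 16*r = (r + 1)*(r^3 - 8*r^2 + 16*r) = (r - 4)*(r + 1)*(r^2 - 4*r) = (r - 4)^2*(r + 1)*(r)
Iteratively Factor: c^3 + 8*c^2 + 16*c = (c + 4)*(c^2 + 4*c) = c*(c + 4)*(c + 4)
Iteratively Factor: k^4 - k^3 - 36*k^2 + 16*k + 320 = (k + 4)*(k^3 - 5*k^2 - 16*k + 80) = (k - 5)*(k + 4)*(k^2 - 16) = (k - 5)*(k + 4)^2*(k - 4)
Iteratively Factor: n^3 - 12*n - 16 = (n + 2)*(n^2 - 2*n - 8) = (n + 2)^2*(n - 4)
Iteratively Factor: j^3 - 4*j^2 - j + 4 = (j - 1)*(j^2 - 3*j - 4) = (j - 4)*(j - 1)*(j + 1)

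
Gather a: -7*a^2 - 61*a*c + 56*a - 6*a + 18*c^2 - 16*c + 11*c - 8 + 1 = -7*a^2 + a*(50 - 61*c) + 18*c^2 - 5*c - 7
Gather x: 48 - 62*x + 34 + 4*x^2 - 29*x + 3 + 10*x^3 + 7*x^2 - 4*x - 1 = 10*x^3 + 11*x^2 - 95*x + 84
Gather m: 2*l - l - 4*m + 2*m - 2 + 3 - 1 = l - 2*m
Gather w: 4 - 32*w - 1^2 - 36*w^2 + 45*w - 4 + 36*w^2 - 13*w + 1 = 0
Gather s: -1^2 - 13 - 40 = -54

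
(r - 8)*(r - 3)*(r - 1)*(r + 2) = r^4 - 10*r^3 + 11*r^2 + 46*r - 48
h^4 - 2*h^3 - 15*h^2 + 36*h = h*(h - 3)^2*(h + 4)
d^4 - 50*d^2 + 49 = (d - 7)*(d - 1)*(d + 1)*(d + 7)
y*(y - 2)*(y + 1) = y^3 - y^2 - 2*y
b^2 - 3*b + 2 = (b - 2)*(b - 1)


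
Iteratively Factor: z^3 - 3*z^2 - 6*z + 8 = (z - 4)*(z^2 + z - 2) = (z - 4)*(z + 2)*(z - 1)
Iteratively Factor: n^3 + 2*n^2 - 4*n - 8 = (n + 2)*(n^2 - 4) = (n - 2)*(n + 2)*(n + 2)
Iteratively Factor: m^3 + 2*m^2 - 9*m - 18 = (m - 3)*(m^2 + 5*m + 6) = (m - 3)*(m + 3)*(m + 2)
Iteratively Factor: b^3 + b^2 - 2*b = (b + 2)*(b^2 - b) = (b - 1)*(b + 2)*(b)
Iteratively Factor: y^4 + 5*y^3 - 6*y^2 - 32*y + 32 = (y - 1)*(y^3 + 6*y^2 - 32) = (y - 1)*(y + 4)*(y^2 + 2*y - 8) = (y - 2)*(y - 1)*(y + 4)*(y + 4)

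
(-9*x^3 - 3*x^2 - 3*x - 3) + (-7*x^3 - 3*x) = -16*x^3 - 3*x^2 - 6*x - 3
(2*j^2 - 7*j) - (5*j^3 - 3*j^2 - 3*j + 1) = -5*j^3 + 5*j^2 - 4*j - 1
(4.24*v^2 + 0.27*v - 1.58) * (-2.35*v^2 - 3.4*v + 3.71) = -9.964*v^4 - 15.0505*v^3 + 18.5254*v^2 + 6.3737*v - 5.8618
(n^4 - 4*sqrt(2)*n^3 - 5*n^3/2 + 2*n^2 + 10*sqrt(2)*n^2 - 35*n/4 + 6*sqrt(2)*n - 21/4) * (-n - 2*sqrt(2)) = -n^5 + 5*n^4/2 + 2*sqrt(2)*n^4 - 5*sqrt(2)*n^3 + 14*n^3 - 125*n^2/4 - 10*sqrt(2)*n^2 - 75*n/4 + 35*sqrt(2)*n/2 + 21*sqrt(2)/2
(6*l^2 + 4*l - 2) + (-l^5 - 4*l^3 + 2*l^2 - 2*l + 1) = -l^5 - 4*l^3 + 8*l^2 + 2*l - 1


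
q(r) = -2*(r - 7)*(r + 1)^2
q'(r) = -2*(r - 7)*(2*r + 2) - 2*(r + 1)^2 = 2*(13 - 3*r)*(r + 1)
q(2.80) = 121.30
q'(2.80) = 34.96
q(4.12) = 150.99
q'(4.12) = 6.55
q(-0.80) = 0.62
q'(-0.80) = 6.16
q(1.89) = 85.36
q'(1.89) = 42.37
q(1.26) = 58.64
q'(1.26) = 41.67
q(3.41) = 139.64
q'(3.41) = 24.43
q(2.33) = 103.57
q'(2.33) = 40.03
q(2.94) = 126.05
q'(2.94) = 32.94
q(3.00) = 128.00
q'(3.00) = 32.00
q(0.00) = 14.00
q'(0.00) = 26.00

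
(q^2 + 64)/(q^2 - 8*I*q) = (q + 8*I)/q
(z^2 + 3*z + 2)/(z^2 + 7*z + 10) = (z + 1)/(z + 5)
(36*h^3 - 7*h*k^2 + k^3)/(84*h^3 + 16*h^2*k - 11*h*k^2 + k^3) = (3*h - k)/(7*h - k)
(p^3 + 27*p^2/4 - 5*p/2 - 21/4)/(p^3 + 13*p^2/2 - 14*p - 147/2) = (4*p^2 - p - 3)/(2*(2*p^2 - p - 21))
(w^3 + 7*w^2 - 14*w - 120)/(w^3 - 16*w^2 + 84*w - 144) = (w^2 + 11*w + 30)/(w^2 - 12*w + 36)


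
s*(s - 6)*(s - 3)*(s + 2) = s^4 - 7*s^3 + 36*s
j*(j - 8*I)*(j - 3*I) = j^3 - 11*I*j^2 - 24*j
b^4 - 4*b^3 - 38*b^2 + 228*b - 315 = (b - 5)*(b - 3)^2*(b + 7)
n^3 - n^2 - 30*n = n*(n - 6)*(n + 5)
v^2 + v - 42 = (v - 6)*(v + 7)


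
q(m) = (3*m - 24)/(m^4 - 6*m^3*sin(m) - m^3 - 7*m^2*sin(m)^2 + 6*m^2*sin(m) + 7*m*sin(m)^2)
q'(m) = (3*m - 24)*(6*m^3*cos(m) - 4*m^3 + 14*m^2*sin(m)*cos(m) + 18*m^2*sin(m) - 6*m^2*cos(m) + 3*m^2 + 14*m*sin(m)^2 - 14*m*sin(m)*cos(m) - 12*m*sin(m) - 7*sin(m)^2)/(m^4 - 6*m^3*sin(m) - m^3 - 7*m^2*sin(m)^2 + 6*m^2*sin(m) + 7*m*sin(m)^2)^2 + 3/(m^4 - 6*m^3*sin(m) - m^3 - 7*m^2*sin(m)^2 + 6*m^2*sin(m) + 7*m*sin(m)^2) = 3*(6*m^4*cos(m) - 3*m^4 + 12*m^3*sin(m) + 7*m^3*sin(2*m) - 54*m^3*cos(m) + 34*m^3 - 150*m^2*sin(m) - 63*m^2*sin(2*m) + 48*m^2*cos(m) - 7*m^2*cos(2*m)/2 - 41*m^2/2 + 96*m*sin(m) + 56*sqrt(2)*m*sin(2*m + pi/4) - 56*m - 28*cos(2*m) + 28)/(m^2*(m - 1)^2*(m - 7*sin(m))^2*(m + sin(m))^2)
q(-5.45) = -0.02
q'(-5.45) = -0.01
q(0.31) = -96.06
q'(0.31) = 786.28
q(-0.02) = 245738.09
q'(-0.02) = 37068261.65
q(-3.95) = -0.06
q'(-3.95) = -0.07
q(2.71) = 5.02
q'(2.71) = 163.26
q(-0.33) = 44.91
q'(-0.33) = 428.39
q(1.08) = 24.04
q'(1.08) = -355.16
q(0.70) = -20.37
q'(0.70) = 14.01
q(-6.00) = -0.02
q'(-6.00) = 0.00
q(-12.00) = 0.00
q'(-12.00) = 0.00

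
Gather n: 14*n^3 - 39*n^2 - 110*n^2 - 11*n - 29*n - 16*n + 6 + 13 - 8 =14*n^3 - 149*n^2 - 56*n + 11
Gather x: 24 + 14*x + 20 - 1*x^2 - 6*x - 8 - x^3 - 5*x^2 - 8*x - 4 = -x^3 - 6*x^2 + 32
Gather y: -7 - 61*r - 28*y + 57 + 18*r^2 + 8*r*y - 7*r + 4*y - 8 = 18*r^2 - 68*r + y*(8*r - 24) + 42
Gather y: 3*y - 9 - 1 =3*y - 10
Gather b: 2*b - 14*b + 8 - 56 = -12*b - 48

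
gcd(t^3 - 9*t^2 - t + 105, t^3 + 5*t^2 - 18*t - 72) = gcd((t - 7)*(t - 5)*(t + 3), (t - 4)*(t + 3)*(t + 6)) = t + 3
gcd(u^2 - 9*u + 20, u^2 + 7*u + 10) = 1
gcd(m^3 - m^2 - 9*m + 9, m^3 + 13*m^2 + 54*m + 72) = m + 3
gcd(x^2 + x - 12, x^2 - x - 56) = 1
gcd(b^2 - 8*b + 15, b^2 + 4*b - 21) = b - 3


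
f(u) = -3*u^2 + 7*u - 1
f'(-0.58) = 10.48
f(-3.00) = -49.00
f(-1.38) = -16.37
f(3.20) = -9.32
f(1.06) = 3.05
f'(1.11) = 0.34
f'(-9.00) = 61.00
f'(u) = 7 - 6*u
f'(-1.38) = 15.28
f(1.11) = 3.07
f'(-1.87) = 18.22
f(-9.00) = -307.00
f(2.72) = -4.16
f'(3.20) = -12.20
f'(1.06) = 0.64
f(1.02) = 3.02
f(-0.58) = -6.07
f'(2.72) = -9.32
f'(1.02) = 0.88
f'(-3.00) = 25.00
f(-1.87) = -24.58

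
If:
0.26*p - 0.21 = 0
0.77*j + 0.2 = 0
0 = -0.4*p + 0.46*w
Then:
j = -0.26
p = 0.81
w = 0.70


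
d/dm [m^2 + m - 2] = 2*m + 1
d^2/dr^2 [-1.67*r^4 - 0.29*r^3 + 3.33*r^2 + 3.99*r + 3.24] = -20.04*r^2 - 1.74*r + 6.66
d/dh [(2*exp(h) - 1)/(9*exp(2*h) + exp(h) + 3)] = (-(2*exp(h) - 1)*(18*exp(h) + 1) + 18*exp(2*h) + 2*exp(h) + 6)*exp(h)/(9*exp(2*h) + exp(h) + 3)^2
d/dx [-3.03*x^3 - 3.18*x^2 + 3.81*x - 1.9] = -9.09*x^2 - 6.36*x + 3.81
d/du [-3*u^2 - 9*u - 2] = -6*u - 9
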